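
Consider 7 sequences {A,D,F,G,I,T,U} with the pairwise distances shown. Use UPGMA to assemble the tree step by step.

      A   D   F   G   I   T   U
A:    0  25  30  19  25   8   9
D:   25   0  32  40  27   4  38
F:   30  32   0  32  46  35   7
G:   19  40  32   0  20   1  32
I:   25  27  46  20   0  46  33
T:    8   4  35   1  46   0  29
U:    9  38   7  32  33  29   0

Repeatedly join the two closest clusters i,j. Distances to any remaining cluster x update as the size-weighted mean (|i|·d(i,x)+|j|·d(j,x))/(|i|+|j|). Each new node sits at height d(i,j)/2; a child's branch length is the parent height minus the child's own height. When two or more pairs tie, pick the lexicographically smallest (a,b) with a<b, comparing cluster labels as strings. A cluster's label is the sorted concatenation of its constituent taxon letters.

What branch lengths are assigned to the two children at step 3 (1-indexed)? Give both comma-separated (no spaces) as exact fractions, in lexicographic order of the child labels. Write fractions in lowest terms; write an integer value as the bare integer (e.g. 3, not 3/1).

iteration 1: select G,T (d=1); attach at lengths (1/2, 1/2); label the merged cluster GT
  updated: d(A,GT)=27/2, d(D,GT)=22, d(F,GT)=67/2, d(GT,I)=33, d(GT,U)=61/2
iteration 2: select F,U (d=7); attach at lengths (7/2, 7/2); label the merged cluster FU
  updated: d(A,FU)=39/2, d(D,FU)=35, d(FU,GT)=32, d(FU,I)=79/2
iteration 3: select A,GT (d=27/2); attach at lengths (27/4, 25/4); label the merged cluster AGT
  updated: d(AGT,D)=23, d(AGT,FU)=167/6, d(AGT,I)=91/3
iteration 4: select AGT,D (d=23); attach at lengths (19/4, 23/2); label the merged cluster ADGT
  updated: d(ADGT,FU)=237/8, d(ADGT,I)=59/2
iteration 5: select ADGT,I (d=59/2); attach at lengths (13/4, 59/4); label the merged cluster ADGIT
  updated: d(ADGIT,FU)=158/5
iteration 6: select ADGIT,FU (d=158/5); attach at lengths (21/20, 123/10); label the merged cluster ADFGITU
final tree: ((((A:27/4,(G:1/2,T:1/2):25/4):19/4,D:23/2):13/4,I:59/4):21/20,(F:7/2,U:7/2):123/10)
total length: 343/5

27/4,25/4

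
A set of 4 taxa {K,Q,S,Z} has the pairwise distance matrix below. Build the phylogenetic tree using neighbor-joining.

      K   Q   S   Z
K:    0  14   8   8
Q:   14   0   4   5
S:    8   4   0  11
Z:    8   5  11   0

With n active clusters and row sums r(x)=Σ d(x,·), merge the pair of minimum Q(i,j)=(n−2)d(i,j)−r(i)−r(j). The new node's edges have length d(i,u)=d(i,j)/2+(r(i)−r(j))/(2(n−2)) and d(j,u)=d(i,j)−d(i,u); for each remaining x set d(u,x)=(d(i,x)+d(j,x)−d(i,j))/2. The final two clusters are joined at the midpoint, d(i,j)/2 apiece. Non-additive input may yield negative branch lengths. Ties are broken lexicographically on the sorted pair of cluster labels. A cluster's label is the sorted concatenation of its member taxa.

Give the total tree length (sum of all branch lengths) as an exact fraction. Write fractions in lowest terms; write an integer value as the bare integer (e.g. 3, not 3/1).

31/2

step 1: merge (K,Z) at d=8, Q=-38; branch lengths K→11/2, Z→5/2; new cluster KZ
  updated: d(KZ,Q)=11/2, d(KZ,S)=11/2
step 2: merge (KZ,Q) at d=11/2, Q=-15; branch lengths KZ→7/2, Q→2; new cluster KQZ
  updated: d(KQZ,S)=2
step 3: merge (KQZ,S) at d=2; branch lengths KQZ→1, S→1; new cluster KQSZ
final tree: (((K:11/2,Z:5/2):7/2,Q:2):1,S:1)
total length: 31/2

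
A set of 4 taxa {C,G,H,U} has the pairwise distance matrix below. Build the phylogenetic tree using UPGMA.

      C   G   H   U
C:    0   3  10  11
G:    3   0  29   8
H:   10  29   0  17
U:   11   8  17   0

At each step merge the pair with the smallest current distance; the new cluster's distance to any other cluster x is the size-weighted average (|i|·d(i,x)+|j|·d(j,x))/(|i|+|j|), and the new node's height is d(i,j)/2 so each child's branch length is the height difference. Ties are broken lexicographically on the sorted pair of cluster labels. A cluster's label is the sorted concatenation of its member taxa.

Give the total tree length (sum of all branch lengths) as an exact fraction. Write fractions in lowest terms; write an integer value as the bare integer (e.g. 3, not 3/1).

step 1: merge (C,G) at d=3; branch lengths C→3/2, G→3/2; new cluster CG
  updated: d(CG,H)=39/2, d(CG,U)=19/2
step 2: merge (CG,U) at d=19/2; branch lengths CG→13/4, U→19/4; new cluster CGU
  updated: d(CGU,H)=56/3
step 3: merge (CGU,H) at d=56/3; branch lengths CGU→55/12, H→28/3; new cluster CGHU
final tree: (((C:3/2,G:3/2):13/4,U:19/4):55/12,H:28/3)
total length: 299/12

299/12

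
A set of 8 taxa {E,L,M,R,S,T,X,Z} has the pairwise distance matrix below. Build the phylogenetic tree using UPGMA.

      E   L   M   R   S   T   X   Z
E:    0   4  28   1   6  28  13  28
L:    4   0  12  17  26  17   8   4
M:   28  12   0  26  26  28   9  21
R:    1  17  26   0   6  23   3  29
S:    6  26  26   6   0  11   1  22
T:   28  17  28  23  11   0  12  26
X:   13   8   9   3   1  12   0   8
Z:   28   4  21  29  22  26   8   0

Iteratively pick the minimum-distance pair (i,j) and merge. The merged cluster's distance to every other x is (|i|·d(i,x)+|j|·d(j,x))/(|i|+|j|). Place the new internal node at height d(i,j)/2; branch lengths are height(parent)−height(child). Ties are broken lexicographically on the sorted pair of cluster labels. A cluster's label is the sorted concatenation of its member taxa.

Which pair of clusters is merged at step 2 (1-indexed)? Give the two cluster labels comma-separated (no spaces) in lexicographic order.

S,X

1. join E+R (d=1) ⇒ ER; edges |E|=1/2, |R|=1/2
  updated: d(ER,L)=21/2, d(ER,M)=27, d(ER,S)=6, d(ER,T)=51/2, d(ER,X)=8, d(ER,Z)=57/2
2. join S+X (d=1) ⇒ SX; edges |S|=1/2, |X|=1/2
  updated: d(ER,SX)=7, d(L,SX)=17, d(M,SX)=35/2, d(SX,T)=23/2, d(SX,Z)=15
3. join L+Z (d=4) ⇒ LZ; edges |L|=2, |Z|=2
  updated: d(ER,LZ)=39/2, d(LZ,M)=33/2, d(LZ,SX)=16, d(LZ,T)=43/2
4. join ER+SX (d=7) ⇒ ERSX; edges |ER|=3, |SX|=3
  updated: d(ERSX,LZ)=71/4, d(ERSX,M)=89/4, d(ERSX,T)=37/2
5. join LZ+M (d=33/2) ⇒ LMZ; edges |LZ|=25/4, |M|=33/4
  updated: d(ERSX,LMZ)=77/4, d(LMZ,T)=71/3
6. join ERSX+T (d=37/2) ⇒ ERSTX; edges |ERSX|=23/4, |T|=37/4
  updated: d(ERSTX,LMZ)=302/15
7. join ERSTX+LMZ (d=302/15) ⇒ ELMRSTXZ; edges |ERSTX|=49/60, |LMZ|=109/60
final tree: ((((E:1/2,R:1/2):3,(S:1/2,X:1/2):3):23/4,T:37/4):49/60,((L:2,Z:2):25/4,M:33/4):109/60)
total length: 662/15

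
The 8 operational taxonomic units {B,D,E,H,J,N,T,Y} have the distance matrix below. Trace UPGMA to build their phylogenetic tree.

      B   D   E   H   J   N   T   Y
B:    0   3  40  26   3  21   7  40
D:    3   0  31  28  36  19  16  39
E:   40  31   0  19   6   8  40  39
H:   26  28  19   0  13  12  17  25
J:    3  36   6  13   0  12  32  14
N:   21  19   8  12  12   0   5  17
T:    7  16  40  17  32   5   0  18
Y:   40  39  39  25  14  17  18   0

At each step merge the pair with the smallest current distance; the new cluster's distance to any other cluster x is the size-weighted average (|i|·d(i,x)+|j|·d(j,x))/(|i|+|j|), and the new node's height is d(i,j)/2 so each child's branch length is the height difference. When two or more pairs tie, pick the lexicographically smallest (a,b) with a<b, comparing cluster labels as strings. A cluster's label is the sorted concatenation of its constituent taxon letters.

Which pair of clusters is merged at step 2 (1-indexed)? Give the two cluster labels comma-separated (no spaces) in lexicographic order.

N,T

1. join B+D (d=3) ⇒ BD; edges |B|=3/2, |D|=3/2
  updated: d(BD,E)=71/2, d(BD,H)=27, d(BD,J)=39/2, d(BD,N)=20, d(BD,T)=23/2, d(BD,Y)=79/2
2. join N+T (d=5) ⇒ NT; edges |N|=5/2, |T|=5/2
  updated: d(BD,NT)=63/4, d(E,NT)=24, d(H,NT)=29/2, d(J,NT)=22, d(NT,Y)=35/2
3. join E+J (d=6) ⇒ EJ; edges |E|=3, |J|=3
  updated: d(BD,EJ)=55/2, d(EJ,H)=16, d(EJ,NT)=23, d(EJ,Y)=53/2
4. join H+NT (d=29/2) ⇒ HNT; edges |H|=29/4, |NT|=19/4
  updated: d(BD,HNT)=39/2, d(EJ,HNT)=62/3, d(HNT,Y)=20
5. join BD+HNT (d=39/2) ⇒ BDHNT; edges |BD|=33/4, |HNT|=5/2
  updated: d(BDHNT,EJ)=117/5, d(BDHNT,Y)=139/5
6. join BDHNT+EJ (d=117/5) ⇒ BDEHJNT; edges |BDHNT|=39/20, |EJ|=87/10
  updated: d(BDEHJNT,Y)=192/7
7. join BDEHJNT+Y (d=192/7) ⇒ BDEHJNTY; edges |BDEHJNT|=141/70, |Y|=96/7
final tree: ((((B:3/2,D:3/2):33/4,(H:29/4,(N:5/2,T:5/2):19/4):5/2):39/20,(E:3,J:3):87/10):141/70,Y:96/7)
total length: 4419/70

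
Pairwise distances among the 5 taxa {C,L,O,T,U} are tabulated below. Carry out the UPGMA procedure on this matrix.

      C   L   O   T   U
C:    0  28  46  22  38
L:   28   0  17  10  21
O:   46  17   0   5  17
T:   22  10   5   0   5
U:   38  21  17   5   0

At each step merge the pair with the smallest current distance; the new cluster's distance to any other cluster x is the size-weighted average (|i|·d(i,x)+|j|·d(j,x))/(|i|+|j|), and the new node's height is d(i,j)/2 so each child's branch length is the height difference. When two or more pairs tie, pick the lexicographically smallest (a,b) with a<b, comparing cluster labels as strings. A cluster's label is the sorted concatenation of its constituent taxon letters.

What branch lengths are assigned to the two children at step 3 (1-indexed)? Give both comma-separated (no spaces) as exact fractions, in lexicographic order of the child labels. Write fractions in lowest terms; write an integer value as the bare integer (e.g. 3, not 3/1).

8,5/2

iteration 1: select O,T (d=5); attach at lengths (5/2, 5/2); label the merged cluster OT
  updated: d(C,OT)=34, d(L,OT)=27/2, d(OT,U)=11
iteration 2: select OT,U (d=11); attach at lengths (3, 11/2); label the merged cluster OTU
  updated: d(C,OTU)=106/3, d(L,OTU)=16
iteration 3: select L,OTU (d=16); attach at lengths (8, 5/2); label the merged cluster LOTU
  updated: d(C,LOTU)=67/2
iteration 4: select C,LOTU (d=67/2); attach at lengths (67/4, 35/4); label the merged cluster CLOTU
final tree: (C:67/4,(L:8,((O:5/2,T:5/2):3,U:11/2):5/2):35/4)
total length: 99/2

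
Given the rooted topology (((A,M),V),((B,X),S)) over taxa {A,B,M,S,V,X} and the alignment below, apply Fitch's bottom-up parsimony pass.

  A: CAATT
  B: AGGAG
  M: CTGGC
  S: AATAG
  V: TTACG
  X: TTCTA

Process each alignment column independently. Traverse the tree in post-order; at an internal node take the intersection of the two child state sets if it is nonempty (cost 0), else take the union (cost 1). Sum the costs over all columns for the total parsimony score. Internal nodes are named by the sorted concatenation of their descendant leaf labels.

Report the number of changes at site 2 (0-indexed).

4

AM@0: {C} ∩ {C} = {C} (intersection, +0)
AMV@0: {C} ∪ {T} = {C,T} (union, +1)
BX@0: {A} ∪ {T} = {A,T} (union, +1)
BSX@0: {A,T} ∩ {A} = {A} (intersection, +0)
ABMSVX@0: {C,T} ∪ {A} = {A,C,T} (union, +1)
AM@1: {A} ∪ {T} = {A,T} (union, +1)
AMV@1: {A,T} ∩ {T} = {T} (intersection, +0)
BX@1: {G} ∪ {T} = {G,T} (union, +1)
BSX@1: {G,T} ∪ {A} = {A,G,T} (union, +1)
ABMSVX@1: {T} ∩ {A,G,T} = {T} (intersection, +0)
AM@2: {A} ∪ {G} = {A,G} (union, +1)
AMV@2: {A,G} ∩ {A} = {A} (intersection, +0)
BX@2: {G} ∪ {C} = {C,G} (union, +1)
BSX@2: {C,G} ∪ {T} = {C,G,T} (union, +1)
ABMSVX@2: {A} ∪ {C,G,T} = {A,C,G,T} (union, +1)
AM@3: {T} ∪ {G} = {G,T} (union, +1)
AMV@3: {G,T} ∪ {C} = {C,G,T} (union, +1)
BX@3: {A} ∪ {T} = {A,T} (union, +1)
BSX@3: {A,T} ∩ {A} = {A} (intersection, +0)
ABMSVX@3: {C,G,T} ∪ {A} = {A,C,G,T} (union, +1)
AM@4: {T} ∪ {C} = {C,T} (union, +1)
AMV@4: {C,T} ∪ {G} = {C,G,T} (union, +1)
BX@4: {G} ∪ {A} = {A,G} (union, +1)
BSX@4: {A,G} ∩ {G} = {G} (intersection, +0)
ABMSVX@4: {C,G,T} ∩ {G} = {G} (intersection, +0)
per-site changes: [3, 3, 4, 4, 3]; total = 17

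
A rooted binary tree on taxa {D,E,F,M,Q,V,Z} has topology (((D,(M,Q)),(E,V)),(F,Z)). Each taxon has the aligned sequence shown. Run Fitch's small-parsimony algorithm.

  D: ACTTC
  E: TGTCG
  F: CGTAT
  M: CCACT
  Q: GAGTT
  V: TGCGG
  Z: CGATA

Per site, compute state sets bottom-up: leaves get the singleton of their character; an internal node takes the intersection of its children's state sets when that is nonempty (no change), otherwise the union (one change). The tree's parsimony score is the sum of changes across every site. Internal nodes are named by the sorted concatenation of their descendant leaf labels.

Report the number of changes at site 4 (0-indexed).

MQ@0: {C} ∪ {G} = {C,G} (union, +1)
DMQ@0: {A} ∪ {C,G} = {A,C,G} (union, +1)
EV@0: {T} ∩ {T} = {T} (intersection, +0)
DEMQV@0: {A,C,G} ∪ {T} = {A,C,G,T} (union, +1)
FZ@0: {C} ∩ {C} = {C} (intersection, +0)
DEFMQVZ@0: {A,C,G,T} ∩ {C} = {C} (intersection, +0)
MQ@1: {C} ∪ {A} = {A,C} (union, +1)
DMQ@1: {C} ∩ {A,C} = {C} (intersection, +0)
EV@1: {G} ∩ {G} = {G} (intersection, +0)
DEMQV@1: {C} ∪ {G} = {C,G} (union, +1)
FZ@1: {G} ∩ {G} = {G} (intersection, +0)
DEFMQVZ@1: {C,G} ∩ {G} = {G} (intersection, +0)
MQ@2: {A} ∪ {G} = {A,G} (union, +1)
DMQ@2: {T} ∪ {A,G} = {A,G,T} (union, +1)
EV@2: {T} ∪ {C} = {C,T} (union, +1)
DEMQV@2: {A,G,T} ∩ {C,T} = {T} (intersection, +0)
FZ@2: {T} ∪ {A} = {A,T} (union, +1)
DEFMQVZ@2: {T} ∩ {A,T} = {T} (intersection, +0)
MQ@3: {C} ∪ {T} = {C,T} (union, +1)
DMQ@3: {T} ∩ {C,T} = {T} (intersection, +0)
EV@3: {C} ∪ {G} = {C,G} (union, +1)
DEMQV@3: {T} ∪ {C,G} = {C,G,T} (union, +1)
FZ@3: {A} ∪ {T} = {A,T} (union, +1)
DEFMQVZ@3: {C,G,T} ∩ {A,T} = {T} (intersection, +0)
MQ@4: {T} ∩ {T} = {T} (intersection, +0)
DMQ@4: {C} ∪ {T} = {C,T} (union, +1)
EV@4: {G} ∩ {G} = {G} (intersection, +0)
DEMQV@4: {C,T} ∪ {G} = {C,G,T} (union, +1)
FZ@4: {T} ∪ {A} = {A,T} (union, +1)
DEFMQVZ@4: {C,G,T} ∩ {A,T} = {T} (intersection, +0)
per-site changes: [3, 2, 4, 4, 3]; total = 16

3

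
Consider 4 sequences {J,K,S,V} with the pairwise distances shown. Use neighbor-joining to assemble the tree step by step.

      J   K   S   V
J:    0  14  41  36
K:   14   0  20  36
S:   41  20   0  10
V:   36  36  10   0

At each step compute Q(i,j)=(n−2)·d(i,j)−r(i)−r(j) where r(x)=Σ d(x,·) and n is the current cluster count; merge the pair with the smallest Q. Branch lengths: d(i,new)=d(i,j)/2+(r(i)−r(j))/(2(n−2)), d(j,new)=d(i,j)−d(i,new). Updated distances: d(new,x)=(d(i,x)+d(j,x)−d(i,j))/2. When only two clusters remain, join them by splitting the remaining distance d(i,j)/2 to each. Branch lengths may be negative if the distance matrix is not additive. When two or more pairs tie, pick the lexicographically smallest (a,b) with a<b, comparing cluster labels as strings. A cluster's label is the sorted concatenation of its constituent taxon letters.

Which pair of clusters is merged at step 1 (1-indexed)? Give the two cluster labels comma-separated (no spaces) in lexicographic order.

J,K

1. join J+K (d=14, Q=-133) ⇒ JK; edges |J|=49/4, |K|=7/4
  updated: d(JK,S)=47/2, d(JK,V)=29
2. join JK+S (d=47/2, Q=-125/2) ⇒ JKS; edges |JK|=85/4, |S|=9/4
  updated: d(JKS,V)=31/4
3. join JKS+V (d=31/4) ⇒ JKSV; edges |JKS|=31/8, |V|=31/8
final tree: (((J:49/4,K:7/4):85/4,S:9/4):31/8,V:31/8)
total length: 181/4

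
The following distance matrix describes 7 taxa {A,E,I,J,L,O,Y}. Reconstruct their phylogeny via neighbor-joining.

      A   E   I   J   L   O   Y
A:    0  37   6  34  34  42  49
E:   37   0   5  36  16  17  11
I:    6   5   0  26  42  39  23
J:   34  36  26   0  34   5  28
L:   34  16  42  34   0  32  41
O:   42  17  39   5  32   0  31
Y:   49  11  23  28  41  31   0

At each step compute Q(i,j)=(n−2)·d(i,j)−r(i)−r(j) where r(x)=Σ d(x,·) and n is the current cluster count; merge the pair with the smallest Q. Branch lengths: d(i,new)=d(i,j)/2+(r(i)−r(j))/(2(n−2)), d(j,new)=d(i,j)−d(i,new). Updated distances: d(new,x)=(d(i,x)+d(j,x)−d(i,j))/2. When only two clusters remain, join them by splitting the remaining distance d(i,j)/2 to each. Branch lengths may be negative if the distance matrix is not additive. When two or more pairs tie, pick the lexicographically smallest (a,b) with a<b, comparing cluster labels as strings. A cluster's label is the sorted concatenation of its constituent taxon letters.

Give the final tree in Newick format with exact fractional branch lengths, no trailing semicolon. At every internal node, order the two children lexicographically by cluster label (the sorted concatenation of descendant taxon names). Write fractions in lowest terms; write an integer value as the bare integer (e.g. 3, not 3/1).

((((A:91/10,I:-31/10):247/16,(E:-5/3,Y:38/3):73/16):27/16,(J:55/16,O:25/16):211/16):277/32,L:277/32)

1. join A+I (d=6, Q=-313) ⇒ AI; edges |A|=91/10, |I|=-31/10
  updated: d(AI,E)=18, d(AI,J)=27, d(AI,L)=35, d(AI,O)=75/2, d(AI,Y)=33
2. join J+O (d=5, Q=-465/2) ⇒ JO; edges |J|=55/16, |O|=25/16
  updated: d(AI,JO)=119/4, d(E,JO)=24, d(JO,L)=61/2, d(JO,Y)=27
3. join E+Y (d=11, Q=-148) ⇒ EY; edges |E|=-5/3, |Y|=38/3
  updated: d(AI,EY)=20, d(EY,JO)=20, d(EY,L)=23
4. join AI+EY (d=20, Q=-431/4) ⇒ AEIY; edges |AI|=247/16, |EY|=73/16
  updated: d(AEIY,JO)=119/8, d(AEIY,L)=19
5. join AEIY+JO (d=119/8, Q=-515/8) ⇒ AEIJOY; edges |AEIY|=27/16, |JO|=211/16
  updated: d(AEIJOY,L)=277/16
6. join AEIJOY+L (d=277/16) ⇒ AEIJLOY; edges |AEIJOY|=277/32, |L|=277/32
final tree: ((((A:91/10,I:-31/10):247/16,(E:-5/3,Y:38/3):73/16):27/16,(J:55/16,O:25/16):211/16):277/32,L:277/32)
total length: 1187/16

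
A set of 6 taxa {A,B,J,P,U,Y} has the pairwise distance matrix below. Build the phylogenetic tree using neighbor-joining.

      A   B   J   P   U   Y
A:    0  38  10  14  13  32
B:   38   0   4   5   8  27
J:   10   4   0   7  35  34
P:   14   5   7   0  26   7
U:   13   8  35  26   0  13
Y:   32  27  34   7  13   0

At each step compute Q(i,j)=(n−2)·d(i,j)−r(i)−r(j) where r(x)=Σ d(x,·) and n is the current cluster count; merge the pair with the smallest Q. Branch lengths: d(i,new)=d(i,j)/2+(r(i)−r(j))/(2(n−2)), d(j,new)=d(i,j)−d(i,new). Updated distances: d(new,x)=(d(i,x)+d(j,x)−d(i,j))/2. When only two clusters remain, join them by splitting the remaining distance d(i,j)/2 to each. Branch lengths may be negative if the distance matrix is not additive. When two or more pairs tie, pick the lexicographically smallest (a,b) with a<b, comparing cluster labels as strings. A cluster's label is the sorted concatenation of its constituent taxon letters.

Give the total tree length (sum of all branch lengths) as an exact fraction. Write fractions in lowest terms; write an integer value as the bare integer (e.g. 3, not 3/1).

173/4

iteration 1: select A,J (d=10, Q=-157); attach at lengths (57/8, 23/8); label the merged cluster AJ
  updated: d(AJ,B)=16, d(AJ,P)=11/2, d(AJ,U)=19, d(AJ,Y)=28
iteration 2: select U,Y (d=13, Q=-102); attach at lengths (5, 8); label the merged cluster UY
  updated: d(AJ,UY)=17, d(B,UY)=11, d(P,UY)=10
iteration 3: select AJ,P (d=11/2, Q=-48); attach at lengths (29/4, -7/4); label the merged cluster AJP
  updated: d(AJP,B)=31/4, d(AJP,UY)=43/4
iteration 4: select AJP,B (d=31/4, Q=-59/2); attach at lengths (15/4, 4); label the merged cluster ABJP
  updated: d(ABJP,UY)=7
iteration 5: select ABJP,UY (d=7); attach at lengths (7/2, 7/2); label the merged cluster ABJPUY
final tree: ((((A:57/8,J:23/8):29/4,P:-7/4):15/4,B:4):7/2,(U:5,Y:8):7/2)
total length: 173/4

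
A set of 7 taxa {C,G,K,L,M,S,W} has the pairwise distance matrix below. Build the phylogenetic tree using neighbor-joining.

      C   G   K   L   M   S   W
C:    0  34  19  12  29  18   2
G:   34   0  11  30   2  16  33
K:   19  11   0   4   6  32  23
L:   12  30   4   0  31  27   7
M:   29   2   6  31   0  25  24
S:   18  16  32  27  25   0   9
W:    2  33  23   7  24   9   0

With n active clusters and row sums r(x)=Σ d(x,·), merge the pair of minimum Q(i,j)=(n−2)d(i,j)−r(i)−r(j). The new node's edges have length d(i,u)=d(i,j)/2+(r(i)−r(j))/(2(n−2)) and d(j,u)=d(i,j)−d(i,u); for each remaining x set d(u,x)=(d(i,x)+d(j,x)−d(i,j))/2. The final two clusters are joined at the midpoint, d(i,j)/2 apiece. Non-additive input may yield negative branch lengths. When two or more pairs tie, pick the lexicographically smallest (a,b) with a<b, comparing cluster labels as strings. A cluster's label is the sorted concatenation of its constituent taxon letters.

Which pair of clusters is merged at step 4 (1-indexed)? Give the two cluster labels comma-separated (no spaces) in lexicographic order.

C,GKLM

1. join G+M (d=2, Q=-233) ⇒ GM; edges |G|=19/10, |M|=1/10
  updated: d(C,GM)=61/2, d(GM,K)=15/2, d(GM,L)=59/2, d(GM,S)=39/2, d(GM,W)=55/2
2. join GM+K (d=15/2, Q=-170) ⇒ GKM; edges |GM|=59/8, |K|=1/8
  updated: d(C,GKM)=21, d(GKM,L)=13, d(GKM,S)=22, d(GKM,W)=43/2
3. join GKM+L (d=13, Q=-195/2) ⇒ GKLM; edges |GKM|=115/12, |L|=41/12
  updated: d(C,GKLM)=10, d(GKLM,S)=18, d(GKLM,W)=31/4
4. join C+GKLM (d=10, Q=-183/4) ⇒ CGKLM; edges |C|=57/16, |GKLM|=103/16
  updated: d(CGKLM,S)=13, d(CGKLM,W)=-1/8
5. join CGKLM+S (d=13, Q=-175/8) ⇒ CGKLMS; edges |CGKLM|=31/16, |S|=177/16
  updated: d(CGKLMS,W)=-33/16
6. join CGKLMS+W (d=-33/16) ⇒ CGKLMSW; edges |CGKLMS|=-33/32, |W|=-33/32
final tree: (((C:57/16,(((G:19/10,M:1/10):59/8,K:1/8):115/12,L:41/12):103/16):31/16,S:177/16):-33/32,W:-33/32)
total length: 695/16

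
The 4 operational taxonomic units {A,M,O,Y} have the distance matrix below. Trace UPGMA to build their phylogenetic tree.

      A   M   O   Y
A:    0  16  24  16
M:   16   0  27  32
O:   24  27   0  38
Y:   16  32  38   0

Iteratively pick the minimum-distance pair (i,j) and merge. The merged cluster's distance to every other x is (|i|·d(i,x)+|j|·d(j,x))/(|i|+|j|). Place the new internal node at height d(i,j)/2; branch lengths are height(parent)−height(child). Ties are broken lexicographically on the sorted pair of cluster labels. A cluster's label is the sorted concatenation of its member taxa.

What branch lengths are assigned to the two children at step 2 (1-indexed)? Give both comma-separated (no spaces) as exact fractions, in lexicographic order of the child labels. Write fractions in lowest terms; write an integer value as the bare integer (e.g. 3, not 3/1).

4,12

step 1: merge (A,M) at d=16; branch lengths A→8, M→8; new cluster AM
  updated: d(AM,O)=51/2, d(AM,Y)=24
step 2: merge (AM,Y) at d=24; branch lengths AM→4, Y→12; new cluster AMY
  updated: d(AMY,O)=89/3
step 3: merge (AMY,O) at d=89/3; branch lengths AMY→17/6, O→89/6; new cluster AMOY
final tree: (((A:8,M:8):4,Y:12):17/6,O:89/6)
total length: 149/3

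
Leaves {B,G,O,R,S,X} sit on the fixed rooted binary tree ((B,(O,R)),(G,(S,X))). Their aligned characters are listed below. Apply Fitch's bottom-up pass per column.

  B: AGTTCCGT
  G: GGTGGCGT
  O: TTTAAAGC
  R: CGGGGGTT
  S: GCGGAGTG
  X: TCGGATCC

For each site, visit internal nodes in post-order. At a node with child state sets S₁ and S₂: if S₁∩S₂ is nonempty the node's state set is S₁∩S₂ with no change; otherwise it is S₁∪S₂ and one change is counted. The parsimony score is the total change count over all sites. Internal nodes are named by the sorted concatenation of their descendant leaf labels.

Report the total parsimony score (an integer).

23

[col 0] OR: children O:{T}, R:{C} ∪→ {C,T}; cost 1
[col 0] BOR: children B:{A}, OR:{C,T} ∪→ {A,C,T}; cost 1
[col 0] SX: children S:{G}, X:{T} ∪→ {G,T}; cost 1
[col 0] GSX: children G:{G}, SX:{G,T} ∩→ {G}; cost 0
[col 0] BGORSX: children BOR:{A,C,T}, GSX:{G} ∪→ {A,C,G,T}; cost 1
[col 1] OR: children O:{T}, R:{G} ∪→ {G,T}; cost 1
[col 1] BOR: children B:{G}, OR:{G,T} ∩→ {G}; cost 0
[col 1] SX: children S:{C}, X:{C} ∩→ {C}; cost 0
[col 1] GSX: children G:{G}, SX:{C} ∪→ {C,G}; cost 1
[col 1] BGORSX: children BOR:{G}, GSX:{C,G} ∩→ {G}; cost 0
[col 2] OR: children O:{T}, R:{G} ∪→ {G,T}; cost 1
[col 2] BOR: children B:{T}, OR:{G,T} ∩→ {T}; cost 0
[col 2] SX: children S:{G}, X:{G} ∩→ {G}; cost 0
[col 2] GSX: children G:{T}, SX:{G} ∪→ {G,T}; cost 1
[col 2] BGORSX: children BOR:{T}, GSX:{G,T} ∩→ {T}; cost 0
[col 3] OR: children O:{A}, R:{G} ∪→ {A,G}; cost 1
[col 3] BOR: children B:{T}, OR:{A,G} ∪→ {A,G,T}; cost 1
[col 3] SX: children S:{G}, X:{G} ∩→ {G}; cost 0
[col 3] GSX: children G:{G}, SX:{G} ∩→ {G}; cost 0
[col 3] BGORSX: children BOR:{A,G,T}, GSX:{G} ∩→ {G}; cost 0
[col 4] OR: children O:{A}, R:{G} ∪→ {A,G}; cost 1
[col 4] BOR: children B:{C}, OR:{A,G} ∪→ {A,C,G}; cost 1
[col 4] SX: children S:{A}, X:{A} ∩→ {A}; cost 0
[col 4] GSX: children G:{G}, SX:{A} ∪→ {A,G}; cost 1
[col 4] BGORSX: children BOR:{A,C,G}, GSX:{A,G} ∩→ {A,G}; cost 0
[col 5] OR: children O:{A}, R:{G} ∪→ {A,G}; cost 1
[col 5] BOR: children B:{C}, OR:{A,G} ∪→ {A,C,G}; cost 1
[col 5] SX: children S:{G}, X:{T} ∪→ {G,T}; cost 1
[col 5] GSX: children G:{C}, SX:{G,T} ∪→ {C,G,T}; cost 1
[col 5] BGORSX: children BOR:{A,C,G}, GSX:{C,G,T} ∩→ {C,G}; cost 0
[col 6] OR: children O:{G}, R:{T} ∪→ {G,T}; cost 1
[col 6] BOR: children B:{G}, OR:{G,T} ∩→ {G}; cost 0
[col 6] SX: children S:{T}, X:{C} ∪→ {C,T}; cost 1
[col 6] GSX: children G:{G}, SX:{C,T} ∪→ {C,G,T}; cost 1
[col 6] BGORSX: children BOR:{G}, GSX:{C,G,T} ∩→ {G}; cost 0
[col 7] OR: children O:{C}, R:{T} ∪→ {C,T}; cost 1
[col 7] BOR: children B:{T}, OR:{C,T} ∩→ {T}; cost 0
[col 7] SX: children S:{G}, X:{C} ∪→ {C,G}; cost 1
[col 7] GSX: children G:{T}, SX:{C,G} ∪→ {C,G,T}; cost 1
[col 7] BGORSX: children BOR:{T}, GSX:{C,G,T} ∩→ {T}; cost 0
per-site changes: [4, 2, 2, 2, 3, 4, 3, 3]; total = 23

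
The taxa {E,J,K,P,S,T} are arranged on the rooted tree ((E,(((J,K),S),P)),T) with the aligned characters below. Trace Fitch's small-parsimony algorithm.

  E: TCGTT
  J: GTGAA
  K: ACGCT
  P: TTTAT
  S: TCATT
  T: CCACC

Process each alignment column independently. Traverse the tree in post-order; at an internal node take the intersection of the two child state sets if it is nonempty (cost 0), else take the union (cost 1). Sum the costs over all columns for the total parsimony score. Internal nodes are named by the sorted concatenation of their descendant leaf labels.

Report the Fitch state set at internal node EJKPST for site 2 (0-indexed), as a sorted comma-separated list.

JK@0: {G} ∪ {A} = {A,G} (union, +1)
JKS@0: {A,G} ∪ {T} = {A,G,T} (union, +1)
JKPS@0: {A,G,T} ∩ {T} = {T} (intersection, +0)
EJKPS@0: {T} ∩ {T} = {T} (intersection, +0)
EJKPST@0: {T} ∪ {C} = {C,T} (union, +1)
JK@1: {T} ∪ {C} = {C,T} (union, +1)
JKS@1: {C,T} ∩ {C} = {C} (intersection, +0)
JKPS@1: {C} ∪ {T} = {C,T} (union, +1)
EJKPS@1: {C} ∩ {C,T} = {C} (intersection, +0)
EJKPST@1: {C} ∩ {C} = {C} (intersection, +0)
JK@2: {G} ∩ {G} = {G} (intersection, +0)
JKS@2: {G} ∪ {A} = {A,G} (union, +1)
JKPS@2: {A,G} ∪ {T} = {A,G,T} (union, +1)
EJKPS@2: {G} ∩ {A,G,T} = {G} (intersection, +0)
EJKPST@2: {G} ∪ {A} = {A,G} (union, +1)
JK@3: {A} ∪ {C} = {A,C} (union, +1)
JKS@3: {A,C} ∪ {T} = {A,C,T} (union, +1)
JKPS@3: {A,C,T} ∩ {A} = {A} (intersection, +0)
EJKPS@3: {T} ∪ {A} = {A,T} (union, +1)
EJKPST@3: {A,T} ∪ {C} = {A,C,T} (union, +1)
JK@4: {A} ∪ {T} = {A,T} (union, +1)
JKS@4: {A,T} ∩ {T} = {T} (intersection, +0)
JKPS@4: {T} ∩ {T} = {T} (intersection, +0)
EJKPS@4: {T} ∩ {T} = {T} (intersection, +0)
EJKPST@4: {T} ∪ {C} = {C,T} (union, +1)
per-site changes: [3, 2, 3, 4, 2]; total = 14

A,G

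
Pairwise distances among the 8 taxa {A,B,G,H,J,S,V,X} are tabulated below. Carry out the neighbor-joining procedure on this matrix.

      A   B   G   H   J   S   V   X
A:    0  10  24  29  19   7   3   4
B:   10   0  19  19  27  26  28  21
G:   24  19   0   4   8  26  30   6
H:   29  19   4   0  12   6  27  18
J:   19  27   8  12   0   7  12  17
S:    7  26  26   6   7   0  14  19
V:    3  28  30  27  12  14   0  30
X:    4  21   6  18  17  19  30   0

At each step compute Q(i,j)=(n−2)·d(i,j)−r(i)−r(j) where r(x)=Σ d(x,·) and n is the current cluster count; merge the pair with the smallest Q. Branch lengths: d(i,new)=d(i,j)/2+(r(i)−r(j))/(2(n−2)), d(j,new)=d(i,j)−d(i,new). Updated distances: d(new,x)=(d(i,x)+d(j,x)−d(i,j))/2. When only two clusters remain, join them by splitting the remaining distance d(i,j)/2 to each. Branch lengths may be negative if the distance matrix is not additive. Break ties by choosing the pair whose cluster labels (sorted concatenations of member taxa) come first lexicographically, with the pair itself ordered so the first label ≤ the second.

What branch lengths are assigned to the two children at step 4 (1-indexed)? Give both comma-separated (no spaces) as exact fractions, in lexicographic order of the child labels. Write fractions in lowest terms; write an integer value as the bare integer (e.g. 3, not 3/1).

iteration 1: select A,V (d=3, Q=-222); attach at lengths (-5/2, 11/2); label the merged cluster AV
  updated: d(AV,B)=35/2, d(AV,G)=51/2, d(AV,H)=53/2, d(AV,J)=14, d(AV,S)=9, d(AV,X)=31/2
iteration 2: select AV,S (d=9, Q=-156); attach at lengths (6, 3); label the merged cluster ASV
  updated: d(ASV,B)=69/4, d(ASV,G)=85/4, d(ASV,H)=47/4, d(ASV,J)=6, d(ASV,X)=51/4
iteration 3: select ASV,J (d=6, Q=-115); attach at lengths (23/8, 25/8); label the merged cluster AJSV
  updated: d(AJSV,B)=153/8, d(AJSV,G)=93/8, d(AJSV,H)=71/8, d(AJSV,X)=95/8
iteration 4: select G,X (d=6, Q=-159/2); attach at lengths (7/24, 137/24); label the merged cluster GX
  updated: d(AJSV,GX)=35/4, d(B,GX)=17, d(GX,H)=8
iteration 5: select AJSV,H (d=71/8, Q=-439/8); attach at lengths (149/32, 135/32); label the merged cluster AHJSV
  updated: d(AHJSV,B)=117/8, d(AHJSV,GX)=63/16
iteration 6: select AHJSV,B (d=117/8, Q=-569/16); attach at lengths (25/32, 443/32); label the merged cluster ABHJSV
  updated: d(ABHJSV,GX)=101/32
iteration 7: select ABHJSV,GX (d=101/32); attach at lengths (101/64, 101/64); label the merged cluster ABGHJSVX
final tree: ((((((A:-5/2,V:11/2):6,S:3):23/8,J:25/8):149/32,H:135/32):25/32,B:443/32):101/64,(G:7/24,X:137/24):101/64)
total length: 1621/32

7/24,137/24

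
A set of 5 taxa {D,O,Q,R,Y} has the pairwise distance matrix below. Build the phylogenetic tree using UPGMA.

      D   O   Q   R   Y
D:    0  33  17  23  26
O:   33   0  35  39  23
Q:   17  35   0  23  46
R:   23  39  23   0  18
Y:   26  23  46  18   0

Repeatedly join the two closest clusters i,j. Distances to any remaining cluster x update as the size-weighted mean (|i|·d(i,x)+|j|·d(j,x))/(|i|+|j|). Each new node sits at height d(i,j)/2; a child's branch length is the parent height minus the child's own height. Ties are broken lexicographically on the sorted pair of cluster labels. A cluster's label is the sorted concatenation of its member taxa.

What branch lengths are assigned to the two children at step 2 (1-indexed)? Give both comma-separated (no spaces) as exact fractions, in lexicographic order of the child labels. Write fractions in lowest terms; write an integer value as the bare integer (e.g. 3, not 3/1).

9,9

1. join D+Q (d=17) ⇒ DQ; edges |D|=17/2, |Q|=17/2
  updated: d(DQ,O)=34, d(DQ,R)=23, d(DQ,Y)=36
2. join R+Y (d=18) ⇒ RY; edges |R|=9, |Y|=9
  updated: d(DQ,RY)=59/2, d(O,RY)=31
3. join DQ+RY (d=59/2) ⇒ DQRY; edges |DQ|=25/4, |RY|=23/4
  updated: d(DQRY,O)=65/2
4. join DQRY+O (d=65/2) ⇒ DOQRY; edges |DQRY|=3/2, |O|=65/4
final tree: (((D:17/2,Q:17/2):25/4,(R:9,Y:9):23/4):3/2,O:65/4)
total length: 259/4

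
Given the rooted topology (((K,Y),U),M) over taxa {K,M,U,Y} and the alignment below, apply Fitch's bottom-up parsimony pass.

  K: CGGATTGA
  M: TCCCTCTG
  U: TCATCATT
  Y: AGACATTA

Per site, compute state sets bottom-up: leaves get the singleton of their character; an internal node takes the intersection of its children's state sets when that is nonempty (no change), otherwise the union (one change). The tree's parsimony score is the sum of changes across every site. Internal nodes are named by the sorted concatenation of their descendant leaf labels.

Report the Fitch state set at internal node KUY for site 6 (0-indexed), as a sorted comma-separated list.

[col 0] KY: children K:{C}, Y:{A} ∪→ {A,C}; cost 1
[col 0] KUY: children KY:{A,C}, U:{T} ∪→ {A,C,T}; cost 1
[col 0] KMUY: children KUY:{A,C,T}, M:{T} ∩→ {T}; cost 0
[col 1] KY: children K:{G}, Y:{G} ∩→ {G}; cost 0
[col 1] KUY: children KY:{G}, U:{C} ∪→ {C,G}; cost 1
[col 1] KMUY: children KUY:{C,G}, M:{C} ∩→ {C}; cost 0
[col 2] KY: children K:{G}, Y:{A} ∪→ {A,G}; cost 1
[col 2] KUY: children KY:{A,G}, U:{A} ∩→ {A}; cost 0
[col 2] KMUY: children KUY:{A}, M:{C} ∪→ {A,C}; cost 1
[col 3] KY: children K:{A}, Y:{C} ∪→ {A,C}; cost 1
[col 3] KUY: children KY:{A,C}, U:{T} ∪→ {A,C,T}; cost 1
[col 3] KMUY: children KUY:{A,C,T}, M:{C} ∩→ {C}; cost 0
[col 4] KY: children K:{T}, Y:{A} ∪→ {A,T}; cost 1
[col 4] KUY: children KY:{A,T}, U:{C} ∪→ {A,C,T}; cost 1
[col 4] KMUY: children KUY:{A,C,T}, M:{T} ∩→ {T}; cost 0
[col 5] KY: children K:{T}, Y:{T} ∩→ {T}; cost 0
[col 5] KUY: children KY:{T}, U:{A} ∪→ {A,T}; cost 1
[col 5] KMUY: children KUY:{A,T}, M:{C} ∪→ {A,C,T}; cost 1
[col 6] KY: children K:{G}, Y:{T} ∪→ {G,T}; cost 1
[col 6] KUY: children KY:{G,T}, U:{T} ∩→ {T}; cost 0
[col 6] KMUY: children KUY:{T}, M:{T} ∩→ {T}; cost 0
[col 7] KY: children K:{A}, Y:{A} ∩→ {A}; cost 0
[col 7] KUY: children KY:{A}, U:{T} ∪→ {A,T}; cost 1
[col 7] KMUY: children KUY:{A,T}, M:{G} ∪→ {A,G,T}; cost 1
per-site changes: [2, 1, 2, 2, 2, 2, 1, 2]; total = 14

T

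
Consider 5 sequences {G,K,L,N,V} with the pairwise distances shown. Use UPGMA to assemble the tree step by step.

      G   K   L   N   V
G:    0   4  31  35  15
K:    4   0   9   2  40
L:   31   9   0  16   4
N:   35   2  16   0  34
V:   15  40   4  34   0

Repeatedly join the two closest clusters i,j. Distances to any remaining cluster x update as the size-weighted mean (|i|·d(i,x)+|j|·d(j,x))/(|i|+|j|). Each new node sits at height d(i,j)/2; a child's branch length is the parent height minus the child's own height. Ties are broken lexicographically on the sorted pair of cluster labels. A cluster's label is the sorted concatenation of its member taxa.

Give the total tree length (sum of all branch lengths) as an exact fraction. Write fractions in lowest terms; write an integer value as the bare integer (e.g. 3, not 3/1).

iteration 1: select K,N (d=2); attach at lengths (1, 1); label the merged cluster KN
  updated: d(G,KN)=39/2, d(KN,L)=25/2, d(KN,V)=37
iteration 2: select L,V (d=4); attach at lengths (2, 2); label the merged cluster LV
  updated: d(G,LV)=23, d(KN,LV)=99/4
iteration 3: select G,KN (d=39/2); attach at lengths (39/4, 35/4); label the merged cluster GKN
  updated: d(GKN,LV)=145/6
iteration 4: select GKN,LV (d=145/6); attach at lengths (7/3, 121/12); label the merged cluster GKLNV
final tree: ((G:39/4,(K:1,N:1):35/4):7/3,(L:2,V:2):121/12)
total length: 443/12

443/12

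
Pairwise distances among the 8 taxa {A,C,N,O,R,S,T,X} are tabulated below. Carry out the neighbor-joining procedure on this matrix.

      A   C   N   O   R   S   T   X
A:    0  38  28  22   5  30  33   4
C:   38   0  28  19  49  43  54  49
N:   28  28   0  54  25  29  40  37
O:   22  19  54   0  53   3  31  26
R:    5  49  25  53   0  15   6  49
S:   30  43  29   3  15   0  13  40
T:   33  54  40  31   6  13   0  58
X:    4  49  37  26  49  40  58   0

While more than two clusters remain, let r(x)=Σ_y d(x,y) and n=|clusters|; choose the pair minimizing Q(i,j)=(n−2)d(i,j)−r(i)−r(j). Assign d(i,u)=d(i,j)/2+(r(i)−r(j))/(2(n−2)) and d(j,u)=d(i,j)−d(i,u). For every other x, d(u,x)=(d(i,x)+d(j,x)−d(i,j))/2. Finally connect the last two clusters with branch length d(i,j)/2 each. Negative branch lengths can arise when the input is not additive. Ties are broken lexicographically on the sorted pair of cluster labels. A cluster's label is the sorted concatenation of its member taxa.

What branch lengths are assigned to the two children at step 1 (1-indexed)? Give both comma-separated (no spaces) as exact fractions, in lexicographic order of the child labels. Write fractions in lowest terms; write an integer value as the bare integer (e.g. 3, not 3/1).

1/4,23/4

step 1: merge (R,T) at d=6, Q=-401; branch lengths R→1/4, T→23/4; new cluster RT
  updated: d(A,RT)=16, d(C,RT)=97/2, d(N,RT)=59/2, d(O,RT)=39, d(RT,S)=11, d(RT,X)=101/2
step 2: merge (A,X) at d=4, Q=-649/2; branch lengths A→-97/20, X→177/20; new cluster AX
  updated: d(AX,C)=83/2, d(AX,N)=61/2, d(AX,O)=22, d(AX,RT)=125/4, d(AX,S)=33
step 3: merge (O,S) at d=3, Q=-244; branch lengths O→15/4, S→-3/4; new cluster OS
  updated: d(AX,OS)=26, d(C,OS)=59/2, d(N,OS)=40, d(OS,RT)=47/2
step 4: merge (C,N) at d=28, Q=-383/2; branch lengths C→69/4, N→43/4; new cluster CN
  updated: d(AX,CN)=22, d(CN,OS)=83/4, d(CN,RT)=25
step 5: merge (AX,CN) at d=22, Q=-103; branch lengths AX→111/8, CN→65/8; new cluster ACNX
  updated: d(ACNX,OS)=99/8, d(ACNX,RT)=137/8
step 6: merge (ACNX,OS) at d=99/8, Q=-53; branch lengths ACNX→3, OS→75/8; new cluster ACNOSX
  updated: d(ACNOSX,RT)=113/8
step 7: merge (ACNOSX,RT) at d=113/8; branch lengths ACNOSX→113/16, RT→113/16; new cluster ACNORSTX
final tree: ((((A:-97/20,X:177/20):111/8,(C:69/4,N:43/4):65/8):3,(O:15/4,S:-3/4):75/8):113/16,(R:1/4,T:23/4):113/16)
total length: 179/2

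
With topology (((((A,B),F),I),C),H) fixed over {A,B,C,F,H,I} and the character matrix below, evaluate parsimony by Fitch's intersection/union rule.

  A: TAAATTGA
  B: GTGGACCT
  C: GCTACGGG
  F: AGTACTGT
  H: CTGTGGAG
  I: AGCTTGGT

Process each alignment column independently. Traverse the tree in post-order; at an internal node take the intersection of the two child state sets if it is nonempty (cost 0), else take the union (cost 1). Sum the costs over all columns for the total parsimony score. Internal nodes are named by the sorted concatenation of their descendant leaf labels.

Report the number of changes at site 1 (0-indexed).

site 0, node AB: A={T} ∪ B={G} → {G,T} (+1)
site 0, node ABF: AB={G,T} ∪ F={A} → {A,G,T} (+1)
site 0, node ABFI: ABF={A,G,T} ∩ I={A} → {A} (+0)
site 0, node ABCFI: ABFI={A} ∪ C={G} → {A,G} (+1)
site 0, node ABCFHI: ABCFI={A,G} ∪ H={C} → {A,C,G} (+1)
site 1, node AB: A={A} ∪ B={T} → {A,T} (+1)
site 1, node ABF: AB={A,T} ∪ F={G} → {A,G,T} (+1)
site 1, node ABFI: ABF={A,G,T} ∩ I={G} → {G} (+0)
site 1, node ABCFI: ABFI={G} ∪ C={C} → {C,G} (+1)
site 1, node ABCFHI: ABCFI={C,G} ∪ H={T} → {C,G,T} (+1)
site 2, node AB: A={A} ∪ B={G} → {A,G} (+1)
site 2, node ABF: AB={A,G} ∪ F={T} → {A,G,T} (+1)
site 2, node ABFI: ABF={A,G,T} ∪ I={C} → {A,C,G,T} (+1)
site 2, node ABCFI: ABFI={A,C,G,T} ∩ C={T} → {T} (+0)
site 2, node ABCFHI: ABCFI={T} ∪ H={G} → {G,T} (+1)
site 3, node AB: A={A} ∪ B={G} → {A,G} (+1)
site 3, node ABF: AB={A,G} ∩ F={A} → {A} (+0)
site 3, node ABFI: ABF={A} ∪ I={T} → {A,T} (+1)
site 3, node ABCFI: ABFI={A,T} ∩ C={A} → {A} (+0)
site 3, node ABCFHI: ABCFI={A} ∪ H={T} → {A,T} (+1)
site 4, node AB: A={T} ∪ B={A} → {A,T} (+1)
site 4, node ABF: AB={A,T} ∪ F={C} → {A,C,T} (+1)
site 4, node ABFI: ABF={A,C,T} ∩ I={T} → {T} (+0)
site 4, node ABCFI: ABFI={T} ∪ C={C} → {C,T} (+1)
site 4, node ABCFHI: ABCFI={C,T} ∪ H={G} → {C,G,T} (+1)
site 5, node AB: A={T} ∪ B={C} → {C,T} (+1)
site 5, node ABF: AB={C,T} ∩ F={T} → {T} (+0)
site 5, node ABFI: ABF={T} ∪ I={G} → {G,T} (+1)
site 5, node ABCFI: ABFI={G,T} ∩ C={G} → {G} (+0)
site 5, node ABCFHI: ABCFI={G} ∩ H={G} → {G} (+0)
site 6, node AB: A={G} ∪ B={C} → {C,G} (+1)
site 6, node ABF: AB={C,G} ∩ F={G} → {G} (+0)
site 6, node ABFI: ABF={G} ∩ I={G} → {G} (+0)
site 6, node ABCFI: ABFI={G} ∩ C={G} → {G} (+0)
site 6, node ABCFHI: ABCFI={G} ∪ H={A} → {A,G} (+1)
site 7, node AB: A={A} ∪ B={T} → {A,T} (+1)
site 7, node ABF: AB={A,T} ∩ F={T} → {T} (+0)
site 7, node ABFI: ABF={T} ∩ I={T} → {T} (+0)
site 7, node ABCFI: ABFI={T} ∪ C={G} → {G,T} (+1)
site 7, node ABCFHI: ABCFI={G,T} ∩ H={G} → {G} (+0)
per-site changes: [4, 4, 4, 3, 4, 2, 2, 2]; total = 25

4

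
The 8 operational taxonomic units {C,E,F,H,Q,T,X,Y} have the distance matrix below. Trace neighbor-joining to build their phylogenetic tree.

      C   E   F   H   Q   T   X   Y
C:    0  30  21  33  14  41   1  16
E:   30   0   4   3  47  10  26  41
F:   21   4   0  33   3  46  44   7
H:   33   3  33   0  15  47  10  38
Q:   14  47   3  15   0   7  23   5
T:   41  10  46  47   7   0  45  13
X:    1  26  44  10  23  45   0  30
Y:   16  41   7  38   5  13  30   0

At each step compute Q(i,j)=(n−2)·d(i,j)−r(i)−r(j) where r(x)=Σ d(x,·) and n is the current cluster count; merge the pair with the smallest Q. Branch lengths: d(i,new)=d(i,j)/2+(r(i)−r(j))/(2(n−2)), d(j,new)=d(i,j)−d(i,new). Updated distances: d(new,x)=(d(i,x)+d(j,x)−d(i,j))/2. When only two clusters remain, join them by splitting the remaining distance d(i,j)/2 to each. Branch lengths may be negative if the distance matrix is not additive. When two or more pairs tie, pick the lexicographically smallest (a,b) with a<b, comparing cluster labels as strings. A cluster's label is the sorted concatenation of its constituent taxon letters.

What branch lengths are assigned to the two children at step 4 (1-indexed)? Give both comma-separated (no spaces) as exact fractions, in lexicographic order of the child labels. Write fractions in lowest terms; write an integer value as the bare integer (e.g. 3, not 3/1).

step 1: merge (C,X) at d=1, Q=-329; branch lengths C→-17/12, X→29/12; new cluster CX
  updated: d(CX,E)=55/2, d(CX,F)=32, d(CX,H)=21, d(CX,Q)=18, d(CX,T)=85/2, d(CX,Y)=45/2
step 2: merge (E,H) at d=3, Q=-549/2; branch lengths E→-19/20, H→79/20; new cluster EH
  updated: d(CX,EH)=91/4, d(EH,F)=17, d(EH,Q)=59/2, d(EH,T)=27, d(EH,Y)=38
step 3: merge (CX,EH) at d=91/4, Q=-181; branch lengths CX→189/16, EH→175/16; new cluster CEHX
  updated: d(CEHX,F)=105/8, d(CEHX,Q)=99/8, d(CEHX,T)=187/8, d(CEHX,Y)=151/8
step 4: merge (CEHX,F) at d=105/8, Q=-195/2; branch lengths CEHX→19/3, F→163/24; new cluster CEFHX
  updated: d(CEFHX,Q)=9/8, d(CEFHX,T)=225/8, d(CEFHX,Y)=51/8
step 5: merge (CEFHX,Y) at d=51/8, Q=-189/4; branch lengths CEFHX→6, Y→3/8; new cluster CEFHXY
  updated: d(CEFHXY,Q)=-1/8, d(CEFHXY,T)=139/8
step 6: merge (CEFHXY,Q) at d=-1/8, Q=-97/4; branch lengths CEFHXY→41/8, Q→-21/4; new cluster CEFHQXY
  updated: d(CEFHQXY,T)=49/4
step 7: merge (CEFHQXY,T) at d=49/4; branch lengths CEFHQXY→49/8, T→49/8; new cluster CEFHQTXY
final tree: ((((((C:-17/12,X:29/12):189/16,(E:-19/20,H:79/20):175/16):19/3,F:163/24):6,Y:3/8):41/8,Q:-21/4):49/8,T:49/8)
total length: 467/8

19/3,163/24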